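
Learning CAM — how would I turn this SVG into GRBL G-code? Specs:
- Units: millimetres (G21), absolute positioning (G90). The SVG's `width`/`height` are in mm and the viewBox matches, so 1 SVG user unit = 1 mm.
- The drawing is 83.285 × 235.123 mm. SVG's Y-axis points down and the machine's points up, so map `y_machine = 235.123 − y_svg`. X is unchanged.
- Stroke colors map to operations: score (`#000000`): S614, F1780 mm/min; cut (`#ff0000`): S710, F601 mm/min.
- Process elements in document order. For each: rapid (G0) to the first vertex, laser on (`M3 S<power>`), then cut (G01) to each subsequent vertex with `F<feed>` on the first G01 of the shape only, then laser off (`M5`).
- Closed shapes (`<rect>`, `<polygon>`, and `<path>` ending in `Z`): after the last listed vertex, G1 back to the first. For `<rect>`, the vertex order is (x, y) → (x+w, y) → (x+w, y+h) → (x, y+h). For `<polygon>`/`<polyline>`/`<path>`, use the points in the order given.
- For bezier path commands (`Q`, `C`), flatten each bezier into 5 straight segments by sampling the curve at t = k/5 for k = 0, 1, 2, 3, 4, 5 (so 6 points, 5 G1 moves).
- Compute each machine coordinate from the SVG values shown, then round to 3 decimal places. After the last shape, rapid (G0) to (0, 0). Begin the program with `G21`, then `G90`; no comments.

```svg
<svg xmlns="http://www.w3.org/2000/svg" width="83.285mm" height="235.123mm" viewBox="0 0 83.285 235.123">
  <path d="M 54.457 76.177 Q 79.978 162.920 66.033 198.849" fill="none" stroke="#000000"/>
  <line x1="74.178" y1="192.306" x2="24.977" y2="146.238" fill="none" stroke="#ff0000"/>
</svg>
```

Since the viewBox matches the mm dimensions, user units are millimetres directly. The only transform is the Y-flip y_m = 235.123 − y_svg.

Shape 1 is a quadratic bezier drawn with `<path>`. Its stroke #000000 means score at S614, F1780. After flipping Y the toolpath is (54.457,158.946) → (63.087,126.281) → (68.559,97.682) → (70.874,73.147) → (70.032,52.678) → (66.033,36.274).

Shape 2 is a line segment drawn with `<line>`. Its stroke #ff0000 means cut at S710, F601. After flipping Y the toolpath is (74.178,42.817) → (24.977,88.885).

G21
G90
G0 X54.457 Y158.946
M3 S614
G01 X63.087 Y126.281 F1780
G01 X68.559 Y97.682
G01 X70.874 Y73.147
G01 X70.032 Y52.678
G01 X66.033 Y36.274
M5
G0 X74.178 Y42.817
M3 S710
G01 X24.977 Y88.885 F601
M5
G0 X0.000 Y0.000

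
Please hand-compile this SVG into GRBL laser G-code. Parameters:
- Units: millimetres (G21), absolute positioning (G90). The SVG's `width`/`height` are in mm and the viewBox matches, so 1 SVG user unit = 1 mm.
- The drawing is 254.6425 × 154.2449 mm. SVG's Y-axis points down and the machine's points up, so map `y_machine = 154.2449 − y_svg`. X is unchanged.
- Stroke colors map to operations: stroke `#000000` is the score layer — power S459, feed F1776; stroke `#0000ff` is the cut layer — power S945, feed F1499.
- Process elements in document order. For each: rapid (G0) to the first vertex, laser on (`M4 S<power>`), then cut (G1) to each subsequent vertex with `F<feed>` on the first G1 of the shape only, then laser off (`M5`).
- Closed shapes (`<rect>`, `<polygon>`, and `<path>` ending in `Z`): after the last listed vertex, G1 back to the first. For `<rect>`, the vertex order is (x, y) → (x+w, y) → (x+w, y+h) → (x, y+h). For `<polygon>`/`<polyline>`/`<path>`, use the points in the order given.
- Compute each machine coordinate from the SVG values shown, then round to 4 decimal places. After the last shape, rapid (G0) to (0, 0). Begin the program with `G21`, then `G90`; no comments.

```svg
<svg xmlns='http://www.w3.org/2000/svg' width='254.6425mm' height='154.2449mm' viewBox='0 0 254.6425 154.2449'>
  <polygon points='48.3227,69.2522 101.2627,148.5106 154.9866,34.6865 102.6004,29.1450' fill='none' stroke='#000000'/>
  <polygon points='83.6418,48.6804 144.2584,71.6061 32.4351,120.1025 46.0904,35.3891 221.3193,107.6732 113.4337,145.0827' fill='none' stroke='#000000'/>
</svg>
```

Since the viewBox matches the mm dimensions, user units are millimetres directly. The only transform is the Y-flip y_m = 154.2449 − y_svg.

Shape 1 is a closed polygon drawn with `<polygon>`. Its stroke #000000 means score at S459, F1776. After flipping Y the toolpath is (48.3227,84.9927) → (101.2627,5.7343) → (154.9866,119.5584) → (102.6004,125.0999) → (48.3227,84.9927), returning to the start.

Shape 2 is a closed polygon drawn with `<polygon>`. Its stroke #000000 means score at S459, F1776. After flipping Y the toolpath is (83.6418,105.5645) → (144.2584,82.6388) → (32.4351,34.1424) → (46.0904,118.8558) → (221.3193,46.5717) → (113.4337,9.1622) → (83.6418,105.5645), returning to the start.

G21
G90
G0 X48.3227 Y84.9927
M4 S459
G1 X101.2627 Y5.7343 F1776
G1 X154.9866 Y119.5584
G1 X102.6004 Y125.0999
G1 X48.3227 Y84.9927
M5
G0 X83.6418 Y105.5645
M4 S459
G1 X144.2584 Y82.6388 F1776
G1 X32.4351 Y34.1424
G1 X46.0904 Y118.8558
G1 X221.3193 Y46.5717
G1 X113.4337 Y9.1622
G1 X83.6418 Y105.5645
M5
G0 X0.0000 Y0.0000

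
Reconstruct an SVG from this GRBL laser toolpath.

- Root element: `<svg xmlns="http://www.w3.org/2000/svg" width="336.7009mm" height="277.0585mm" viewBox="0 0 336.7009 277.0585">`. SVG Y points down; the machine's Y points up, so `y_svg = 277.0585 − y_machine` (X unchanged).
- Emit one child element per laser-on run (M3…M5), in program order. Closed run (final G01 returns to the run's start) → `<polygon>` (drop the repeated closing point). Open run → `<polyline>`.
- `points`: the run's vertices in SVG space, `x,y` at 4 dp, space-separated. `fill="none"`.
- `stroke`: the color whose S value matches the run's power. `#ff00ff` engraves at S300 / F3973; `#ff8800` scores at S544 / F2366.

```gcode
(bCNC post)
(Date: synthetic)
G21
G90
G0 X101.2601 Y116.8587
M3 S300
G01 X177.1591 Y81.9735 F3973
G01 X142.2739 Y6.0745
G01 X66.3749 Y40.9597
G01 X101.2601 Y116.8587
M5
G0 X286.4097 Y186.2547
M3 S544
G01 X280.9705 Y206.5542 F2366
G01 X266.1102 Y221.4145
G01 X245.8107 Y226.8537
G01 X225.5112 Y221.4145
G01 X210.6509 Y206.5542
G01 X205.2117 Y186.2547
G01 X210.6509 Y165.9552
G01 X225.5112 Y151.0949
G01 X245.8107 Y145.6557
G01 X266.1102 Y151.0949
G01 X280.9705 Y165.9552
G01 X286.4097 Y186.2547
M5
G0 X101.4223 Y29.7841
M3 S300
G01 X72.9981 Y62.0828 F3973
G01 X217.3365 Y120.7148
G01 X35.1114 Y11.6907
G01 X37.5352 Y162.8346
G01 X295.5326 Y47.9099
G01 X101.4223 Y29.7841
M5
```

y_svg = 277.0585 − y_m.

[1] S300→`#ff00ff` (engrave); closed run; points: 101.2601,160.1998 177.1591,195.0850 142.2739,270.9840 66.3749,236.0988

[2] S544→`#ff8800` (score); closed run; points: 286.4097,90.8038 280.9705,70.5043 266.1102,55.6440 245.8107,50.2048 225.5112,55.6440 210.6509,70.5043 205.2117,90.8038 210.6509,111.1033 225.5112,125.9636 245.8107,131.4028 266.1102,125.9636 280.9705,111.1033

[3] S300→`#ff00ff` (engrave); closed run; points: 101.4223,247.2744 72.9981,214.9757 217.3365,156.3437 35.1114,265.3678 37.5352,114.2239 295.5326,229.1486

<svg xmlns="http://www.w3.org/2000/svg" width="336.7009mm" height="277.0585mm" viewBox="0 0 336.7009 277.0585">
  <polygon points="101.2601,160.1998 177.1591,195.0850 142.2739,270.9840 66.3749,236.0988" fill="none" stroke="#ff00ff"/>
  <polygon points="286.4097,90.8038 280.9705,70.5043 266.1102,55.6440 245.8107,50.2048 225.5112,55.6440 210.6509,70.5043 205.2117,90.8038 210.6509,111.1033 225.5112,125.9636 245.8107,131.4028 266.1102,125.9636 280.9705,111.1033" fill="none" stroke="#ff8800"/>
  <polygon points="101.4223,247.2744 72.9981,214.9757 217.3365,156.3437 35.1114,265.3678 37.5352,114.2239 295.5326,229.1486" fill="none" stroke="#ff00ff"/>
</svg>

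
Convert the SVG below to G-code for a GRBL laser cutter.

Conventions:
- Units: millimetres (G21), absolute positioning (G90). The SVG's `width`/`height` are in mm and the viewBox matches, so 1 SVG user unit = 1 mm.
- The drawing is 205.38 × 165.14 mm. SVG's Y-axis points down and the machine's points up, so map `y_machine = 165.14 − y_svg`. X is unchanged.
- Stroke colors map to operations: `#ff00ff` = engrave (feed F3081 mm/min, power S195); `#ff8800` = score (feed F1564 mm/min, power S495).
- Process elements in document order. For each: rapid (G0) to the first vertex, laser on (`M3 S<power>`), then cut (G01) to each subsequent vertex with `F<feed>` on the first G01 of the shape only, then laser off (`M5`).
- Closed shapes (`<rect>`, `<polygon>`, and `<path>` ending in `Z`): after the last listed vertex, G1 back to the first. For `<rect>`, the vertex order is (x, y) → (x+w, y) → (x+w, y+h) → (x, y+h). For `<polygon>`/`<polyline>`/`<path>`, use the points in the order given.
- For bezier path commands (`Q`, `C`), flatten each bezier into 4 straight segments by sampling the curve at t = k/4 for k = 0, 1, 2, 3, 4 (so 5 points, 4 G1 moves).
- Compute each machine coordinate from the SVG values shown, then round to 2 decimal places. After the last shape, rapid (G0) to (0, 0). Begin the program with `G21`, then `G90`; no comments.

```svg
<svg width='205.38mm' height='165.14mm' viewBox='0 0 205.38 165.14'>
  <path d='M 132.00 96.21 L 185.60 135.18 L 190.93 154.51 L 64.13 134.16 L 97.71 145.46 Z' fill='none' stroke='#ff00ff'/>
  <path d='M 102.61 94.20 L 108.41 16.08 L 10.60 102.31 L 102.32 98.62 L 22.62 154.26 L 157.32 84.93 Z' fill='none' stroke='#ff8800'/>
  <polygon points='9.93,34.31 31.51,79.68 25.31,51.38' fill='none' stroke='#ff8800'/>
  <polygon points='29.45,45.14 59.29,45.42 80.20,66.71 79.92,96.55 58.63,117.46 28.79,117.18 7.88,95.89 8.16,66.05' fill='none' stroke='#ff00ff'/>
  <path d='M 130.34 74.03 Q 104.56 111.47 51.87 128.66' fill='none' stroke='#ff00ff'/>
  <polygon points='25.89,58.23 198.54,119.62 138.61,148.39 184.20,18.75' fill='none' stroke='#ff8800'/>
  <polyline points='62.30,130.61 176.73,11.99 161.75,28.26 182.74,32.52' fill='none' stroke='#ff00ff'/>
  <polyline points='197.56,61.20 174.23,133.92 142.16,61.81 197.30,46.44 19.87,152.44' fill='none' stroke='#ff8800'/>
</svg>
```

G21
G90
G0 X132.00 Y68.93
M3 S195
G01 X185.60 Y29.96 F3081
G01 X190.93 Y10.63
G01 X64.13 Y30.98
G01 X97.71 Y19.68
G01 X132.00 Y68.93
M5
G0 X102.61 Y70.94
M3 S495
G01 X108.41 Y149.06 F1564
G01 X10.60 Y62.83
G01 X102.32 Y66.52
G01 X22.62 Y10.88
G01 X157.32 Y80.21
G01 X102.61 Y70.94
M5
G0 X9.93 Y130.83
M3 S495
G01 X31.51 Y85.46 F1564
G01 X25.31 Y113.76
G01 X9.93 Y130.83
M5
G0 X29.45 Y120.00
M3 S195
G01 X59.29 Y119.72 F3081
G01 X80.20 Y98.43
G01 X79.92 Y68.59
G01 X58.63 Y47.68
G01 X28.79 Y47.96
G01 X7.88 Y69.25
G01 X8.16 Y99.09
G01 X29.45 Y120.00
M5
G0 X130.34 Y91.11
M3 S195
G01 X115.77 Y73.66 F3081
G01 X97.83 Y58.73
G01 X76.53 Y46.34
G01 X51.87 Y36.48
M5
G0 X25.89 Y106.91
M3 S495
G01 X198.54 Y45.52 F1564
G01 X138.61 Y16.75
G01 X184.20 Y146.39
G01 X25.89 Y106.91
M5
G0 X62.30 Y34.53
M3 S195
G01 X176.73 Y153.15 F3081
G01 X161.75 Y136.88
G01 X182.74 Y132.62
M5
G0 X197.56 Y103.94
M3 S495
G01 X174.23 Y31.22 F1564
G01 X142.16 Y103.33
G01 X197.30 Y118.70
G01 X19.87 Y12.70
M5
G0 X0.00 Y0.00

viewBox `0 0 205.38 165.14` with mm width/height → 1 unit = 1 mm. Flip: y_m = 165.14 − y_svg.

**Shape 1** — `<path>` closed polygon, stroke `#ff00ff` → engrave (S195, F3081). Machine vertices: (132.00,68.93) → (185.60,29.96) → (190.93,10.63) → (64.13,30.98) → (97.71,19.68) → (132.00,68.93). Closed: final G1 returns to the first vertex.

**Shape 2** — `<path>` closed polygon, stroke `#ff8800` → score (S495, F1564). Machine vertices: (102.61,70.94) → (108.41,149.06) → (10.60,62.83) → (102.32,66.52) → (22.62,10.88) → (157.32,80.21) → (102.61,70.94). Closed: final G1 returns to the first vertex.

**Shape 3** — `<polygon>` closed polygon, stroke `#ff8800` → score (S495, F1564). Machine vertices: (9.93,130.83) → (31.51,85.46) → (25.31,113.76) → (9.93,130.83). Closed: final G1 returns to the first vertex.

**Shape 4** — `<polygon>` regular polygon, stroke `#ff00ff` → engrave (S195, F3081). Machine vertices: (29.45,120.00) → (59.29,119.72) → (80.20,98.43) → (79.92,68.59) → (58.63,47.68) → (28.79,47.96) → (7.88,69.25) → (8.16,99.09) → (29.45,120.00). Closed: final G1 returns to the first vertex.

**Shape 5** — `<path>` quadratic bezier, stroke `#ff00ff` → engrave (S195, F3081). Control points (SVG): P0=(130.34,74.03), P1=(104.56,111.47), P2=(51.87,128.66); sampled at t=k/4. Machine vertices: (130.34,91.11) → (115.77,73.66) → (97.83,58.73) → (76.53,46.34) → (51.87,36.48). Open path.

**Shape 6** — `<polygon>` closed polygon, stroke `#ff8800` → score (S495, F1564). Machine vertices: (25.89,106.91) → (198.54,45.52) → (138.61,16.75) → (184.20,146.39) → (25.89,106.91). Closed: final G1 returns to the first vertex.

**Shape 7** — `<polyline>` open polyline, stroke `#ff00ff` → engrave (S195, F3081). Machine vertices: (62.30,34.53) → (176.73,153.15) → (161.75,136.88) → (182.74,132.62). Open path.

**Shape 8** — `<polyline>` open polyline, stroke `#ff8800` → score (S495, F1564). Machine vertices: (197.56,103.94) → (174.23,31.22) → (142.16,103.33) → (197.30,118.70) → (19.87,12.70). Open path.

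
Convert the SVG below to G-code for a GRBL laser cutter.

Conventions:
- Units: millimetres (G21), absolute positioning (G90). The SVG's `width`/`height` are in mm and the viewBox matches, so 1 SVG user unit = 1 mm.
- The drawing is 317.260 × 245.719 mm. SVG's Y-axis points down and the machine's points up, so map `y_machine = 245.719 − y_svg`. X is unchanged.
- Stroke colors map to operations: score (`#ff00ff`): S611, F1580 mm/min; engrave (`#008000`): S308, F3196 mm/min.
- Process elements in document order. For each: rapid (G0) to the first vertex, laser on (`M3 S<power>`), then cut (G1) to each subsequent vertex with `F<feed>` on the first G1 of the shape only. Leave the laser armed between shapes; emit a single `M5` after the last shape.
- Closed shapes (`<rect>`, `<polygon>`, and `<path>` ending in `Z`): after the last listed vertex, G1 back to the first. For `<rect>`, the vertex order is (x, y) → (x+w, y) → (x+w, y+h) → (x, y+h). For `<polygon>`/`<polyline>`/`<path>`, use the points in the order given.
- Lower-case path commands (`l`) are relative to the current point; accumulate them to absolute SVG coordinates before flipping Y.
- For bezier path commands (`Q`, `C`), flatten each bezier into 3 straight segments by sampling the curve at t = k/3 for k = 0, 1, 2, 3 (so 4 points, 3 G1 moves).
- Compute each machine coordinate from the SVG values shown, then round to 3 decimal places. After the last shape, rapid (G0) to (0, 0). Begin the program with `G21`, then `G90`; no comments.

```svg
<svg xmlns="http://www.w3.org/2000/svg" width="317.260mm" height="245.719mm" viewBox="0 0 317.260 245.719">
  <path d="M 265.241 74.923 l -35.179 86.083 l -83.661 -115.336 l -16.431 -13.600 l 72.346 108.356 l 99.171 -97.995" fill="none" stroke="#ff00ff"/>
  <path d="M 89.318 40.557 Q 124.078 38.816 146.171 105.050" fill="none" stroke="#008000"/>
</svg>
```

viewBox `0 0 317.260 245.719` with mm width/height → 1 unit = 1 mm. Flip: y_m = 245.719 − y_svg.

**Shape 1** — `<path>` open polyline, stroke `#ff00ff` → score (S611, F1580). Machine vertices: (265.241,170.796) → (230.062,84.713) → (146.401,200.049) → (129.970,213.649) → (202.316,105.293) → (301.487,203.288). Open path.

**Shape 2** — `<path>` quadratic bezier, stroke `#008000` → engrave (S308, F3196). Control points (SVG): P0=(89.318,40.557), P1=(124.078,38.816), P2=(146.171,105.050); sampled at t=k/3. Machine vertices: (89.318,205.162) → (111.084,198.770) → (130.035,177.272) → (146.171,140.669). Open path.

G21
G90
G0 X265.241 Y170.796
M3 S611
G1 X230.062 Y84.713 F1580
G1 X146.401 Y200.049
G1 X129.970 Y213.649
G1 X202.316 Y105.293
G1 X301.487 Y203.288
G0 X89.318 Y205.162
M3 S308
G1 X111.084 Y198.770 F3196
G1 X130.035 Y177.272
G1 X146.171 Y140.669
M5
G0 X0.000 Y0.000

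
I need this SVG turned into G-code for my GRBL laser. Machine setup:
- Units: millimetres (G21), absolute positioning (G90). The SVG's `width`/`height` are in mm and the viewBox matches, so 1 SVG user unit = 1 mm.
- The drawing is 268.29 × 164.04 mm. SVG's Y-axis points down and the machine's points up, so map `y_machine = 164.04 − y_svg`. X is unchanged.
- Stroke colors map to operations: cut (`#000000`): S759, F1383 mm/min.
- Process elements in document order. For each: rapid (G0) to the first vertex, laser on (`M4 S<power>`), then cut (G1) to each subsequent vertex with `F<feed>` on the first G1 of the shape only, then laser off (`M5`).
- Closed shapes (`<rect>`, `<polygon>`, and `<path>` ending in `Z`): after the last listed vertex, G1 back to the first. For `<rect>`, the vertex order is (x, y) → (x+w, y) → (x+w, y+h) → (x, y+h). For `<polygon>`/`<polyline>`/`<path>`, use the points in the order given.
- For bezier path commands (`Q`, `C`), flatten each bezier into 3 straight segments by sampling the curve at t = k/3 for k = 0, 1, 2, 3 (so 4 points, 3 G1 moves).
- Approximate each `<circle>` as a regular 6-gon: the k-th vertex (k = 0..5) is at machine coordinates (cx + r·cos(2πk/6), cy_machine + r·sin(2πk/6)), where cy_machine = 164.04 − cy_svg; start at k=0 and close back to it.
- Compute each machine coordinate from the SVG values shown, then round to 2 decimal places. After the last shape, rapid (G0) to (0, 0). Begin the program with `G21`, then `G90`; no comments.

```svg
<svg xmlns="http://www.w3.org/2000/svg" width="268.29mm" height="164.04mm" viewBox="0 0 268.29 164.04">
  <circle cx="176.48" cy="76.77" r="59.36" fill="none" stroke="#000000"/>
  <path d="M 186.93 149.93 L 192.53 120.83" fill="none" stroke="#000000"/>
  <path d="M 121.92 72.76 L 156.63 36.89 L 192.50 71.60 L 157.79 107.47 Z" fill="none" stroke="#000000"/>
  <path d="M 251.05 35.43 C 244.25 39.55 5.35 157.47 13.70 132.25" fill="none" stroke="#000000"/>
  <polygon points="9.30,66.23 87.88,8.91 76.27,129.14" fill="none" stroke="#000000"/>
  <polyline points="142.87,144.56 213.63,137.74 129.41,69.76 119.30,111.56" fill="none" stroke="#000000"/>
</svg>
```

G21
G90
G0 X235.84 Y87.27
M4 S759
G1 X206.16 Y138.68 F1383
G1 X146.80 Y138.68
G1 X117.12 Y87.27
G1 X146.80 Y35.86
G1 X206.16 Y35.86
G1 X235.84 Y87.27
M5
G0 X186.93 Y14.11
M4 S759
G1 X192.53 Y43.21 F1383
M5
G0 X121.92 Y91.28
M4 S759
G1 X156.63 Y127.15 F1383
G1 X192.50 Y92.44
G1 X157.79 Y56.57
G1 X121.92 Y91.28
M5
G0 X251.05 Y128.61
M4 S759
G1 X184.64 Y96.07 F1383
G1 X70.01 Y44.77
G1 X13.70 Y31.79
M5
G0 X9.30 Y97.81
M4 S759
G1 X87.88 Y155.13 F1383
G1 X76.27 Y34.90
G1 X9.30 Y97.81
M5
G0 X142.87 Y19.48
M4 S759
G1 X213.63 Y26.30 F1383
G1 X129.41 Y94.28
G1 X119.30 Y52.48
M5
G0 X0.00 Y0.00

1 u = 1 mm; y_m = 164.04 − y.

[1] `<circle>` circle, #000000→cut S759 F1383: (235.84,87.27) → (206.16,138.68) → (146.80,138.68) → (117.12,87.27) → (146.80,35.86) → (206.16,35.86) → (235.84,87.27) (closed)

[2] `<path>` line segment, #000000→cut S759 F1383: (186.93,14.11) → (192.53,43.21)

[3] `<path>` regular polygon, #000000→cut S759 F1383: (121.92,91.28) → (156.63,127.15) → (192.50,92.44) → (157.79,56.57) → (121.92,91.28) (closed)

[4] `<path>` cubic bezier, #000000→cut S759 F1383: (251.05,128.61) → (184.64,96.07) → (70.01,44.77) → (13.70,31.79)

[5] `<polygon>` closed polygon, #000000→cut S759 F1383: (9.30,97.81) → (87.88,155.13) → (76.27,34.90) → (9.30,97.81) (closed)

[6] `<polyline>` open polyline, #000000→cut S759 F1383: (142.87,19.48) → (213.63,26.30) → (129.41,94.28) → (119.30,52.48)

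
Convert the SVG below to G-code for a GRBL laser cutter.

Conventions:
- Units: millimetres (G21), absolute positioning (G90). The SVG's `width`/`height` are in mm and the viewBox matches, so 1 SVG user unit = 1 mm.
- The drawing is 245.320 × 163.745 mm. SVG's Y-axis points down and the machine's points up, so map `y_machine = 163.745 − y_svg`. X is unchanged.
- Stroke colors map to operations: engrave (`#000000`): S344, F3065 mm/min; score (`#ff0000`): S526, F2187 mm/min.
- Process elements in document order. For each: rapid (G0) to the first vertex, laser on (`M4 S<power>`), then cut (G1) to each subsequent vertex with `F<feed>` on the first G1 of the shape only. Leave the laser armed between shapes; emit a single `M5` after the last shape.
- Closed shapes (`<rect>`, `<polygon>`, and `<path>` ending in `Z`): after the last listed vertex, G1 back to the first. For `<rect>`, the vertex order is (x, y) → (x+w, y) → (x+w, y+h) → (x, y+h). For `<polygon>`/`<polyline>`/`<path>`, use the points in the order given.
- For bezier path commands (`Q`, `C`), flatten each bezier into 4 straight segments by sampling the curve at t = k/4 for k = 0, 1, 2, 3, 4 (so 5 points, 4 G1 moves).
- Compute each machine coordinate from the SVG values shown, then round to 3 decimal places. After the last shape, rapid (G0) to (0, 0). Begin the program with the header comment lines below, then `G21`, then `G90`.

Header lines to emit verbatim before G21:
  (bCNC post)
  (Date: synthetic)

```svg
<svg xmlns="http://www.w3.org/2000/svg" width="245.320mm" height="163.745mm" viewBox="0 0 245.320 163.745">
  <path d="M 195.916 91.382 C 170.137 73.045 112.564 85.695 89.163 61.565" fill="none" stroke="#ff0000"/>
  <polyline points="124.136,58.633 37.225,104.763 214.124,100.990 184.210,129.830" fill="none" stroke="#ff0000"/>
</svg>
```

viewBox `0 0 245.320 163.745` with mm width/height → 1 unit = 1 mm. Flip: y_m = 163.745 − y_svg.

**Shape 1** — `<path>` cubic bezier, stroke `#ff0000` → score (S526, F2187). Control points (SVG): P0=(195.916,91.382), P1=(170.137,73.045), P2=(112.564,85.695), P3=(89.163,61.565); sampled at t=k/4. Machine vertices: (195.916,72.363) → (171.651,81.365) → (141.648,85.099) → (112.090,89.920) → (89.163,102.180). Open path.

**Shape 2** — `<polyline>` open polyline, stroke `#ff0000` → score (S526, F2187). Machine vertices: (124.136,105.112) → (37.225,58.982) → (214.124,62.755) → (184.210,33.915). Open path.

(bCNC post)
(Date: synthetic)
G21
G90
G0 X195.916 Y72.363
M4 S526
G1 X171.651 Y81.365 F2187
G1 X141.648 Y85.099
G1 X112.090 Y89.920
G1 X89.163 Y102.180
G0 X124.136 Y105.112
M4 S526
G1 X37.225 Y58.982 F2187
G1 X214.124 Y62.755
G1 X184.210 Y33.915
M5
G0 X0.000 Y0.000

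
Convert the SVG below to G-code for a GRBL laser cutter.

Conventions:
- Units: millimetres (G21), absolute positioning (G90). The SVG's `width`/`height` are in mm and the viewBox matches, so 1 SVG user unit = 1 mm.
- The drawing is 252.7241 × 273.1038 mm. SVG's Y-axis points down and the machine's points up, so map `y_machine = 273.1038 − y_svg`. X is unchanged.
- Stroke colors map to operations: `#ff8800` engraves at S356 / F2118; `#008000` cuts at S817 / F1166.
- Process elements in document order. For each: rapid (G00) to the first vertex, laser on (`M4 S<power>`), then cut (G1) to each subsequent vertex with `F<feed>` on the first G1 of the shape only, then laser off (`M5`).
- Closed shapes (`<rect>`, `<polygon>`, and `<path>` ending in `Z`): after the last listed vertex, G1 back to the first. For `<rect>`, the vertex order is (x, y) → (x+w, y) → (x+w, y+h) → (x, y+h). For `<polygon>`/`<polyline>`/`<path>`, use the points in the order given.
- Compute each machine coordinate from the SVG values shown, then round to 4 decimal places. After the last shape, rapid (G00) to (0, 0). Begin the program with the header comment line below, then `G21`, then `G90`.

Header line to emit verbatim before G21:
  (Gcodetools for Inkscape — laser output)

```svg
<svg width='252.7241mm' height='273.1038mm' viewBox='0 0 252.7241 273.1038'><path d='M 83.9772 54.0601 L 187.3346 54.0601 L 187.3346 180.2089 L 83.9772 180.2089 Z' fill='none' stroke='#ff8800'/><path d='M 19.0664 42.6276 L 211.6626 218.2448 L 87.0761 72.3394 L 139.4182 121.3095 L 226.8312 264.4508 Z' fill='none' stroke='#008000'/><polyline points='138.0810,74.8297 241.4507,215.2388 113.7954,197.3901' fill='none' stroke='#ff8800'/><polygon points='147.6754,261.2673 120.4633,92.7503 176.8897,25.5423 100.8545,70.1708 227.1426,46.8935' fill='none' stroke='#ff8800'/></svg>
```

(Gcodetools for Inkscape — laser output)
G21
G90
G00 X83.9772 Y219.0437
M4 S356
G1 X187.3346 Y219.0437 F2118
G1 X187.3346 Y92.8949
G1 X83.9772 Y92.8949
G1 X83.9772 Y219.0437
M5
G00 X19.0664 Y230.4762
M4 S817
G1 X211.6626 Y54.8590 F1166
G1 X87.0761 Y200.7644
G1 X139.4182 Y151.7943
G1 X226.8312 Y8.6530
G1 X19.0664 Y230.4762
M5
G00 X138.0810 Y198.2741
M4 S356
G1 X241.4507 Y57.8650 F2118
G1 X113.7954 Y75.7137
M5
G00 X147.6754 Y11.8365
M4 S356
G1 X120.4633 Y180.3535 F2118
G1 X176.8897 Y247.5615
G1 X100.8545 Y202.9330
G1 X227.1426 Y226.2103
G1 X147.6754 Y11.8365
M5
G00 X0.0000 Y0.0000

Since the viewBox matches the mm dimensions, user units are millimetres directly. The only transform is the Y-flip y_m = 273.1038 − y_svg.

Shape 1 is a rectangle drawn with `<path>`. Its stroke #ff8800 means engrave at S356, F2118. After flipping Y the toolpath is (83.9772,219.0437) → (187.3346,219.0437) → (187.3346,92.8949) → (83.9772,92.8949) → (83.9772,219.0437), returning to the start.

Shape 2 is a closed polygon drawn with `<path>`. Its stroke #008000 means cut at S817, F1166. After flipping Y the toolpath is (19.0664,230.4762) → (211.6626,54.8590) → (87.0761,200.7644) → (139.4182,151.7943) → (226.8312,8.6530) → (19.0664,230.4762), returning to the start.

Shape 3 is a open polyline drawn with `<polyline>`. Its stroke #ff8800 means engrave at S356, F2118. After flipping Y the toolpath is (138.0810,198.2741) → (241.4507,57.8650) → (113.7954,75.7137).

Shape 4 is a closed polygon drawn with `<polygon>`. Its stroke #ff8800 means engrave at S356, F2118. After flipping Y the toolpath is (147.6754,11.8365) → (120.4633,180.3535) → (176.8897,247.5615) → (100.8545,202.9330) → (227.1426,226.2103) → (147.6754,11.8365), returning to the start.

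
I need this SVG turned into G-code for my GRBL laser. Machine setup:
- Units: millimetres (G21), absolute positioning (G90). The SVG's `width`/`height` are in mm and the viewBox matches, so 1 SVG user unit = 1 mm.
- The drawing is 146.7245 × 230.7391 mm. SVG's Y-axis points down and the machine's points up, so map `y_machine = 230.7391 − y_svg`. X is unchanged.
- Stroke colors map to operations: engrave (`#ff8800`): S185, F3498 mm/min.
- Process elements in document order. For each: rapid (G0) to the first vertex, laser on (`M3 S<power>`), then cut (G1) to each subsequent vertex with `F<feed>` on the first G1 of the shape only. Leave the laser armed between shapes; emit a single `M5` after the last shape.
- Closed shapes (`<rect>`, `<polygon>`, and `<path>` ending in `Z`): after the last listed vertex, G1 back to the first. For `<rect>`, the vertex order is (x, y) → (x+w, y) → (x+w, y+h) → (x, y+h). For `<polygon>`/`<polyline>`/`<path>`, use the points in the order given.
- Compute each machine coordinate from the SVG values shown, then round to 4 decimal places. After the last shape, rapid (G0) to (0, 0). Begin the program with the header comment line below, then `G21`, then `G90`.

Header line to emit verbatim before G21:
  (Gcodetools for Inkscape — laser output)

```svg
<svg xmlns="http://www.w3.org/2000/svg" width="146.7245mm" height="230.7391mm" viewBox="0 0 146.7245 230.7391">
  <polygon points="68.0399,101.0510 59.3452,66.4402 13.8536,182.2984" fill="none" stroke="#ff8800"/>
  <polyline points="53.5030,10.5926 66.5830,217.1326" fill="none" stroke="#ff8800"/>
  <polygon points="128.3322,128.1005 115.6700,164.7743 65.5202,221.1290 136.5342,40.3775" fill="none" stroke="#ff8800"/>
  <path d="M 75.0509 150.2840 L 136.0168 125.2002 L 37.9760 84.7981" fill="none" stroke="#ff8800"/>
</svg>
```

Since the viewBox matches the mm dimensions, user units are millimetres directly. The only transform is the Y-flip y_m = 230.7391 − y_svg.

Shape 1 is a closed polygon drawn with `<polygon>`. Its stroke #ff8800 means engrave at S185, F3498. After flipping Y the toolpath is (68.0399,129.6881) → (59.3452,164.2989) → (13.8536,48.4407) → (68.0399,129.6881), returning to the start.

Shape 2 is a line segment drawn with `<polyline>`. Its stroke #ff8800 means engrave at S185, F3498. After flipping Y the toolpath is (53.5030,220.1465) → (66.5830,13.6065).

Shape 3 is a closed polygon drawn with `<polygon>`. Its stroke #ff8800 means engrave at S185, F3498. After flipping Y the toolpath is (128.3322,102.6386) → (115.6700,65.9648) → (65.5202,9.6101) → (136.5342,190.3616) → (128.3322,102.6386), returning to the start.

Shape 4 is a open polyline drawn with `<path>`. Its stroke #ff8800 means engrave at S185, F3498. After flipping Y the toolpath is (75.0509,80.4551) → (136.0168,105.5389) → (37.9760,145.9410).

(Gcodetools for Inkscape — laser output)
G21
G90
G0 X68.0399 Y129.6881
M3 S185
G1 X59.3452 Y164.2989 F3498
G1 X13.8536 Y48.4407
G1 X68.0399 Y129.6881
G0 X53.5030 Y220.1465
M3 S185
G1 X66.5830 Y13.6065 F3498
G0 X128.3322 Y102.6386
M3 S185
G1 X115.6700 Y65.9648 F3498
G1 X65.5202 Y9.6101
G1 X136.5342 Y190.3616
G1 X128.3322 Y102.6386
G0 X75.0509 Y80.4551
M3 S185
G1 X136.0168 Y105.5389 F3498
G1 X37.9760 Y145.9410
M5
G0 X0.0000 Y0.0000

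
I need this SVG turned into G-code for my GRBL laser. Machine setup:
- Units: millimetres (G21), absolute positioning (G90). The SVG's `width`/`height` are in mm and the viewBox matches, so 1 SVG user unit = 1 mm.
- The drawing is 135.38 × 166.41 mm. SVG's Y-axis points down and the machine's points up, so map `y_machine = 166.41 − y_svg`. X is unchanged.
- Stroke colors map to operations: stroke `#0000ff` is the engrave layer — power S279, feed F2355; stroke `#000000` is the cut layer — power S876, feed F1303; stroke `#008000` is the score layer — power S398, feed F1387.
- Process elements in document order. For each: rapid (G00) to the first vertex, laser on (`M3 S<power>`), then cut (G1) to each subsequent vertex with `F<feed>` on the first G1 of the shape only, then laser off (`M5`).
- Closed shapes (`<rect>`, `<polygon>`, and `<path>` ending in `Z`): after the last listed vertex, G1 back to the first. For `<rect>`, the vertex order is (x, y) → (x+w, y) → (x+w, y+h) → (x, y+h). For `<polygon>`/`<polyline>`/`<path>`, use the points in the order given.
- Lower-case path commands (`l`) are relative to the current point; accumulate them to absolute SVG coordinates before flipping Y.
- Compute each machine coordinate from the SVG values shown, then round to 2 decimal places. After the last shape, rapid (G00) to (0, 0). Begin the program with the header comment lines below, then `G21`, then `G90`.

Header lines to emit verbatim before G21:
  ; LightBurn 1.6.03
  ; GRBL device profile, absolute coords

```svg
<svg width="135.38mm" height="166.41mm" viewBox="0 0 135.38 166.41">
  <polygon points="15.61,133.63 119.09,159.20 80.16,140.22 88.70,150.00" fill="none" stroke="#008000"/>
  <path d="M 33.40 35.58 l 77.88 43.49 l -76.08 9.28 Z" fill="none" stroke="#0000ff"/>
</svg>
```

viewBox `0 0 135.38 166.41` with mm width/height → 1 unit = 1 mm. Flip: y_m = 166.41 − y_svg.

**Shape 1** — `<polygon>` closed polygon, stroke `#008000` → score (S398, F1387). Machine vertices: (15.61,32.78) → (119.09,7.21) → (80.16,26.19) → (88.70,16.41) → (15.61,32.78). Closed: final G1 returns to the first vertex.

**Shape 2** — `<path>` closed polygon, stroke `#0000ff` → engrave (S279, F2355). Machine vertices: (33.40,130.83) → (111.28,87.34) → (35.20,78.06) → (33.40,130.83). Closed: final G1 returns to the first vertex.

; LightBurn 1.6.03
; GRBL device profile, absolute coords
G21
G90
G00 X15.61 Y32.78
M3 S398
G1 X119.09 Y7.21 F1387
G1 X80.16 Y26.19
G1 X88.70 Y16.41
G1 X15.61 Y32.78
M5
G00 X33.40 Y130.83
M3 S279
G1 X111.28 Y87.34 F2355
G1 X35.20 Y78.06
G1 X33.40 Y130.83
M5
G00 X0.00 Y0.00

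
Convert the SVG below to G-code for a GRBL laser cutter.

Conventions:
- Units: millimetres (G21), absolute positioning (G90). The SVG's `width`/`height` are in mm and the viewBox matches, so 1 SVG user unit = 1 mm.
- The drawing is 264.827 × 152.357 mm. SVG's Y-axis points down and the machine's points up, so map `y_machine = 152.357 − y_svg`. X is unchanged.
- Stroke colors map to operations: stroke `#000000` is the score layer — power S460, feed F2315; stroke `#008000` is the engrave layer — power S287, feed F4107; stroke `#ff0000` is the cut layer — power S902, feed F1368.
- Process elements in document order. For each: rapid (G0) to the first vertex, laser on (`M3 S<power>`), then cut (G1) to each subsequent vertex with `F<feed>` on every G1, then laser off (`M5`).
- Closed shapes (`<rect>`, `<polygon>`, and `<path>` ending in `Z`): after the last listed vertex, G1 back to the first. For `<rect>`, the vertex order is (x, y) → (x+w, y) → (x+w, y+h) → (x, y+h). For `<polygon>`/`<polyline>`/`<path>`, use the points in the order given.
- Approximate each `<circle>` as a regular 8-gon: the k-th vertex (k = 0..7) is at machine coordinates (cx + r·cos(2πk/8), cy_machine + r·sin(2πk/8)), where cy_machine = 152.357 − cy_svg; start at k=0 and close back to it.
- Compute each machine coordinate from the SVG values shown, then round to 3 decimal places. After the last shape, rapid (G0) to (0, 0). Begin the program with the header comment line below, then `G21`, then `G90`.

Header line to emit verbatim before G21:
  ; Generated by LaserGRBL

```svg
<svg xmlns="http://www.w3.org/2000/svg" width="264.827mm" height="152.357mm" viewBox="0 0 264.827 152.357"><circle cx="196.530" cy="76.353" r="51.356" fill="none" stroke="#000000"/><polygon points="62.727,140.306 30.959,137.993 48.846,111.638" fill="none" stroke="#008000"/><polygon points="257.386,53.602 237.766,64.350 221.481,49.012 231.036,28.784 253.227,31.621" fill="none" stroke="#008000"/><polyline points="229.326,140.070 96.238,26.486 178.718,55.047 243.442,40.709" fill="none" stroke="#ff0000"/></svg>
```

Since the viewBox matches the mm dimensions, user units are millimetres directly. The only transform is the Y-flip y_m = 152.357 − y_svg.

Shape 1 is a circle drawn with `<circle>`. Its stroke #000000 means score at S460, F2315. After flipping Y the toolpath is (247.886,76.004) → (232.844,112.318) → (196.530,127.360) → (160.216,112.318) → (145.174,76.004) → (160.216,39.690) → (196.530,24.648) → (232.844,39.690) → (247.886,76.004), returning to the start.

Shape 2 is a regular polygon drawn with `<polygon>`. Its stroke #008000 means engrave at S287, F4107. After flipping Y the toolpath is (62.727,12.051) → (30.959,14.364) → (48.846,40.719) → (62.727,12.051), returning to the start.

Shape 3 is a regular polygon drawn with `<polygon>`. Its stroke #008000 means engrave at S287, F4107. After flipping Y the toolpath is (257.386,98.755) → (237.766,88.007) → (221.481,103.345) → (231.036,123.573) → (253.227,120.736) → (257.386,98.755), returning to the start.

Shape 4 is a open polyline drawn with `<polyline>`. Its stroke #ff0000 means cut at S902, F1368. After flipping Y the toolpath is (229.326,12.287) → (96.238,125.871) → (178.718,97.310) → (243.442,111.648).

; Generated by LaserGRBL
G21
G90
G0 X247.886 Y76.004
M3 S460
G1 X232.844 Y112.318 F2315
G1 X196.530 Y127.360 F2315
G1 X160.216 Y112.318 F2315
G1 X145.174 Y76.004 F2315
G1 X160.216 Y39.690 F2315
G1 X196.530 Y24.648 F2315
G1 X232.844 Y39.690 F2315
G1 X247.886 Y76.004 F2315
M5
G0 X62.727 Y12.051
M3 S287
G1 X30.959 Y14.364 F4107
G1 X48.846 Y40.719 F4107
G1 X62.727 Y12.051 F4107
M5
G0 X257.386 Y98.755
M3 S287
G1 X237.766 Y88.007 F4107
G1 X221.481 Y103.345 F4107
G1 X231.036 Y123.573 F4107
G1 X253.227 Y120.736 F4107
G1 X257.386 Y98.755 F4107
M5
G0 X229.326 Y12.287
M3 S902
G1 X96.238 Y125.871 F1368
G1 X178.718 Y97.310 F1368
G1 X243.442 Y111.648 F1368
M5
G0 X0.000 Y0.000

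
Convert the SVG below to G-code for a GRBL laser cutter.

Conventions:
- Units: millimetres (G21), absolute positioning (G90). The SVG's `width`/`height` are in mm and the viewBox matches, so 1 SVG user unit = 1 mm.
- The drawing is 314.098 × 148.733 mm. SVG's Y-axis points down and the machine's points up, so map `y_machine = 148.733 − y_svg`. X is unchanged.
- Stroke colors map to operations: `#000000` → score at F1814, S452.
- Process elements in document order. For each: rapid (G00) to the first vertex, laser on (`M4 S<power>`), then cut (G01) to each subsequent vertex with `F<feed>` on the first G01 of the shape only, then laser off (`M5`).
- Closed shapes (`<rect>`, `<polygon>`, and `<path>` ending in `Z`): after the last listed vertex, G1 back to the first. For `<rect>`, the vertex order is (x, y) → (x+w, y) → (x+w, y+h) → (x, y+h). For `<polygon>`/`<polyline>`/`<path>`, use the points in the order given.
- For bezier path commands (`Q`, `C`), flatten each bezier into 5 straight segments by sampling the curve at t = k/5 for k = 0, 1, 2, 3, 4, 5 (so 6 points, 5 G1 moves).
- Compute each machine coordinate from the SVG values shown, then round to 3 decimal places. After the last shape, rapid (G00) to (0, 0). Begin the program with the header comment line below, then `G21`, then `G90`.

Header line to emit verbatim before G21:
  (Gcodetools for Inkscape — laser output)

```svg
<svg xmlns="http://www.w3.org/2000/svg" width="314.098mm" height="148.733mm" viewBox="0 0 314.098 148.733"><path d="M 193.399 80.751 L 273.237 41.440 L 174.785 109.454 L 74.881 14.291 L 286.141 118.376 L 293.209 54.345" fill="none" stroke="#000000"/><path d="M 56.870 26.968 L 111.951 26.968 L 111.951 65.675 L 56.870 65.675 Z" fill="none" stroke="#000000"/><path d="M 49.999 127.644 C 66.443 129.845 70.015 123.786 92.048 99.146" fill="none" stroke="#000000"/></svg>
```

1 u = 1 mm; y_m = 148.733 − y.

[1] `<path>` open polyline, #000000→score S452 F1814: (193.399,67.982) → (273.237,107.293) → (174.785,39.279) → (74.881,134.442) → (286.141,30.357) → (293.209,94.388)

[2] `<path>` rectangle, #000000→score S452 F1814: (56.870,121.765) → (111.951,121.765) → (111.951,83.058) → (56.870,83.058) → (56.870,121.765) (closed)

[3] `<path>` cubic bezier, #000000→score S452 F1814: (49.999,21.089) → (58.571,20.842) → (65.559,23.073) → (72.464,28.277) → (80.793,36.950) → (92.048,49.587)

(Gcodetools for Inkscape — laser output)
G21
G90
G00 X193.399 Y67.982
M4 S452
G01 X273.237 Y107.293 F1814
G01 X174.785 Y39.279
G01 X74.881 Y134.442
G01 X286.141 Y30.357
G01 X293.209 Y94.388
M5
G00 X56.870 Y121.765
M4 S452
G01 X111.951 Y121.765 F1814
G01 X111.951 Y83.058
G01 X56.870 Y83.058
G01 X56.870 Y121.765
M5
G00 X49.999 Y21.089
M4 S452
G01 X58.571 Y20.842 F1814
G01 X65.559 Y23.073
G01 X72.464 Y28.277
G01 X80.793 Y36.950
G01 X92.048 Y49.587
M5
G00 X0.000 Y0.000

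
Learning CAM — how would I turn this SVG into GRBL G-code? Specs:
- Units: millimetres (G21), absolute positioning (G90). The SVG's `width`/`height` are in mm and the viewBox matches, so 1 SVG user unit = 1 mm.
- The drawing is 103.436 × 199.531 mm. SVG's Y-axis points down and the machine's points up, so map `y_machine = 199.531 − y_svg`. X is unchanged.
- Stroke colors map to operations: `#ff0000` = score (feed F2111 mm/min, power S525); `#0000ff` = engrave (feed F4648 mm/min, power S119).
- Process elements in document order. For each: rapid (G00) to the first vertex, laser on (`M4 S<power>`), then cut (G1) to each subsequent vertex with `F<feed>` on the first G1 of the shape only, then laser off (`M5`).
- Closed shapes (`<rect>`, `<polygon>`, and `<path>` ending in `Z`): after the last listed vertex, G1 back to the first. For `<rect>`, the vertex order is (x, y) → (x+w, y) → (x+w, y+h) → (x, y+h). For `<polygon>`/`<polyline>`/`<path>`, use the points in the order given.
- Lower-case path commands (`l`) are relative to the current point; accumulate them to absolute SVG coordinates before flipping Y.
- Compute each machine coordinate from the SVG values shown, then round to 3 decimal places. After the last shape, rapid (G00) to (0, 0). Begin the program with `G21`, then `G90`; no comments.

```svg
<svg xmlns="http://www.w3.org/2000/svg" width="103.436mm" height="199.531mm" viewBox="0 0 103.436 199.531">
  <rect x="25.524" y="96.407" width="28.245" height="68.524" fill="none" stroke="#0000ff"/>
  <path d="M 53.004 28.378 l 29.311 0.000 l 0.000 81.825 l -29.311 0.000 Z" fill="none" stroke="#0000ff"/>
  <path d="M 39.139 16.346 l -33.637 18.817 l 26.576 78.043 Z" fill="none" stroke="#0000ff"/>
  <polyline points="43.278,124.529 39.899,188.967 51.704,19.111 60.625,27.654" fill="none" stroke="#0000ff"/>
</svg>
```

1 u = 1 mm; y_m = 199.531 − y.

[1] `<rect>` rectangle, #0000ff→engrave S119 F4648: (25.524,103.124) → (53.769,103.124) → (53.769,34.600) → (25.524,34.600) → (25.524,103.124) (closed)

[2] `<path>` rectangle, #0000ff→engrave S119 F4648: (53.004,171.153) → (82.315,171.153) → (82.315,89.328) → (53.004,89.328) → (53.004,171.153) (closed)

[3] `<path>` closed polygon, #0000ff→engrave S119 F4648: (39.139,183.185) → (5.502,164.368) → (32.078,86.325) → (39.139,183.185) (closed)

[4] `<polyline>` open polyline, #0000ff→engrave S119 F4648: (43.278,75.002) → (39.899,10.564) → (51.704,180.420) → (60.625,171.877)

G21
G90
G00 X25.524 Y103.124
M4 S119
G1 X53.769 Y103.124 F4648
G1 X53.769 Y34.600
G1 X25.524 Y34.600
G1 X25.524 Y103.124
M5
G00 X53.004 Y171.153
M4 S119
G1 X82.315 Y171.153 F4648
G1 X82.315 Y89.328
G1 X53.004 Y89.328
G1 X53.004 Y171.153
M5
G00 X39.139 Y183.185
M4 S119
G1 X5.502 Y164.368 F4648
G1 X32.078 Y86.325
G1 X39.139 Y183.185
M5
G00 X43.278 Y75.002
M4 S119
G1 X39.899 Y10.564 F4648
G1 X51.704 Y180.420
G1 X60.625 Y171.877
M5
G00 X0.000 Y0.000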